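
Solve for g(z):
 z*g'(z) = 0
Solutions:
 g(z) = C1


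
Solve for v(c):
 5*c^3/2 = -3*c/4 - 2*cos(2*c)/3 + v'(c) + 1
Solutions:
 v(c) = C1 + 5*c^4/8 + 3*c^2/8 - c + sin(2*c)/3


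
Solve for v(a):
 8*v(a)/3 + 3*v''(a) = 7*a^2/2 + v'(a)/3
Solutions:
 v(a) = 21*a^2/16 + 21*a/64 + (C1*sin(sqrt(287)*a/18) + C2*cos(sqrt(287)*a/18))*exp(a/18) - 1491/512


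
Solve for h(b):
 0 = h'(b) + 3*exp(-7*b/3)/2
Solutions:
 h(b) = C1 + 9*exp(-7*b/3)/14


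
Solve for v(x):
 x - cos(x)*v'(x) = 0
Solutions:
 v(x) = C1 + Integral(x/cos(x), x)


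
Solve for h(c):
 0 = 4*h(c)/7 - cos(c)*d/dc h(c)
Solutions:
 h(c) = C1*(sin(c) + 1)^(2/7)/(sin(c) - 1)^(2/7)


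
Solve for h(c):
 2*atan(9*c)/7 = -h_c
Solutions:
 h(c) = C1 - 2*c*atan(9*c)/7 + log(81*c^2 + 1)/63


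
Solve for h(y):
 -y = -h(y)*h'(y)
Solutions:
 h(y) = -sqrt(C1 + y^2)
 h(y) = sqrt(C1 + y^2)


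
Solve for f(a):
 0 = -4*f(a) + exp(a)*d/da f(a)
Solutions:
 f(a) = C1*exp(-4*exp(-a))


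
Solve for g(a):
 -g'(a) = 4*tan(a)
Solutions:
 g(a) = C1 + 4*log(cos(a))


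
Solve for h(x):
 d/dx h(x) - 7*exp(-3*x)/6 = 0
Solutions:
 h(x) = C1 - 7*exp(-3*x)/18


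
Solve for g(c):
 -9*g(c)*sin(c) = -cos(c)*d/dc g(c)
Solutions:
 g(c) = C1/cos(c)^9


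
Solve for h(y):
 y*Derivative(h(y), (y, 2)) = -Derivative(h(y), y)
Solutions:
 h(y) = C1 + C2*log(y)


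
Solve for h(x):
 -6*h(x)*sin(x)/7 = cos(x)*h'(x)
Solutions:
 h(x) = C1*cos(x)^(6/7)


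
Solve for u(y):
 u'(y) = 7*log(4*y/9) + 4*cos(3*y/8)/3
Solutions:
 u(y) = C1 + 7*y*log(y) - 14*y*log(3) - 7*y + 14*y*log(2) + 32*sin(3*y/8)/9


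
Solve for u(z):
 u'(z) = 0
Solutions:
 u(z) = C1


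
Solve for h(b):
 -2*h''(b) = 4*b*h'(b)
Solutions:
 h(b) = C1 + C2*erf(b)


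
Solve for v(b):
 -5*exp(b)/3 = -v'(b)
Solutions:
 v(b) = C1 + 5*exp(b)/3


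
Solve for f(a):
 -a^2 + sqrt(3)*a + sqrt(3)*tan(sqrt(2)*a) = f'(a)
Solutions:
 f(a) = C1 - a^3/3 + sqrt(3)*a^2/2 - sqrt(6)*log(cos(sqrt(2)*a))/2


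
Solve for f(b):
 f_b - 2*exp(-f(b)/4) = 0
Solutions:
 f(b) = 4*log(C1 + b/2)


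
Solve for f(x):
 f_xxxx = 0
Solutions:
 f(x) = C1 + C2*x + C3*x^2 + C4*x^3


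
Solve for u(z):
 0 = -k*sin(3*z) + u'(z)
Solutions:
 u(z) = C1 - k*cos(3*z)/3


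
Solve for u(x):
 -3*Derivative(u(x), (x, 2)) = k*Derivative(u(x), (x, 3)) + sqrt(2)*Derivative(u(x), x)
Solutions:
 u(x) = C1 + C2*exp(x*(sqrt(-4*sqrt(2)*k + 9) - 3)/(2*k)) + C3*exp(-x*(sqrt(-4*sqrt(2)*k + 9) + 3)/(2*k))


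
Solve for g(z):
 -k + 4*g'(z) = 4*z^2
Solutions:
 g(z) = C1 + k*z/4 + z^3/3


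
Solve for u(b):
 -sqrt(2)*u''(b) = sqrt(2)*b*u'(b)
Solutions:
 u(b) = C1 + C2*erf(sqrt(2)*b/2)


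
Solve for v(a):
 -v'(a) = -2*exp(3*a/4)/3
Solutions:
 v(a) = C1 + 8*exp(3*a/4)/9


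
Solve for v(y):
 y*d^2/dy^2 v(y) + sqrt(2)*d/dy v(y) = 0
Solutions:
 v(y) = C1 + C2*y^(1 - sqrt(2))


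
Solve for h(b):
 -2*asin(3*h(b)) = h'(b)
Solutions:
 Integral(1/asin(3*_y), (_y, h(b))) = C1 - 2*b


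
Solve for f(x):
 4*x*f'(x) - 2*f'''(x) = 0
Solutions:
 f(x) = C1 + Integral(C2*airyai(2^(1/3)*x) + C3*airybi(2^(1/3)*x), x)


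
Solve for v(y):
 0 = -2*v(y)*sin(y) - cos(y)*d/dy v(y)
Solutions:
 v(y) = C1*cos(y)^2


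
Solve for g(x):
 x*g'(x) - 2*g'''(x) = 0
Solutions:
 g(x) = C1 + Integral(C2*airyai(2^(2/3)*x/2) + C3*airybi(2^(2/3)*x/2), x)


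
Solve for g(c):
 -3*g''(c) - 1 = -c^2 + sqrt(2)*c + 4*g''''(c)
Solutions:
 g(c) = C1 + C2*c + C3*sin(sqrt(3)*c/2) + C4*cos(sqrt(3)*c/2) + c^4/36 - sqrt(2)*c^3/18 - 11*c^2/18


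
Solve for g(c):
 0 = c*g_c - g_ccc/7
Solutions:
 g(c) = C1 + Integral(C2*airyai(7^(1/3)*c) + C3*airybi(7^(1/3)*c), c)


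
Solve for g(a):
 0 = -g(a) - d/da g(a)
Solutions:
 g(a) = C1*exp(-a)


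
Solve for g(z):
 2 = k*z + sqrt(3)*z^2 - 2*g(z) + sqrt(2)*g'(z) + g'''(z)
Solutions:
 g(z) = C1*exp(z*(-3*(1 + sqrt(2*sqrt(2)/27 + 1))^(1/3) + sqrt(2)/(1 + sqrt(2*sqrt(2)/27 + 1))^(1/3))/6)*sin(z*(sqrt(6)/(1 + sqrt(2*sqrt(2)/27 + 1))^(1/3) + 3*sqrt(3)*(1 + sqrt(2*sqrt(2)/27 + 1))^(1/3))/6) + C2*exp(z*(-3*(1 + sqrt(2*sqrt(2)/27 + 1))^(1/3) + sqrt(2)/(1 + sqrt(2*sqrt(2)/27 + 1))^(1/3))/6)*cos(z*(sqrt(6)/(1 + sqrt(2*sqrt(2)/27 + 1))^(1/3) + 3*sqrt(3)*(1 + sqrt(2*sqrt(2)/27 + 1))^(1/3))/6) + C3*exp(z*(-sqrt(2)/(3*(1 + sqrt(2*sqrt(2)/27 + 1))^(1/3)) + (1 + sqrt(2*sqrt(2)/27 + 1))^(1/3))) + k*z/2 + sqrt(2)*k/4 + sqrt(3)*z^2/2 + sqrt(6)*z/2 - 1 + sqrt(3)/2


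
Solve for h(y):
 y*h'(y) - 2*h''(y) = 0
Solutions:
 h(y) = C1 + C2*erfi(y/2)


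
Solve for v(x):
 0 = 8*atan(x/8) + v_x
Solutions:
 v(x) = C1 - 8*x*atan(x/8) + 32*log(x^2 + 64)


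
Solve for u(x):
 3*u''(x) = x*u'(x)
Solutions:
 u(x) = C1 + C2*erfi(sqrt(6)*x/6)


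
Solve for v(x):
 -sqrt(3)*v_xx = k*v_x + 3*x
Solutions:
 v(x) = C1 + C2*exp(-sqrt(3)*k*x/3) - 3*x^2/(2*k) + 3*sqrt(3)*x/k^2


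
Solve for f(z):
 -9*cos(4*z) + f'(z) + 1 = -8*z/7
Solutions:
 f(z) = C1 - 4*z^2/7 - z + 9*sin(4*z)/4


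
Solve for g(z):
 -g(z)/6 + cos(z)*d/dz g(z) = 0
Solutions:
 g(z) = C1*(sin(z) + 1)^(1/12)/(sin(z) - 1)^(1/12)


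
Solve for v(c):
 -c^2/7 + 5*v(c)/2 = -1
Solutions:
 v(c) = 2*c^2/35 - 2/5


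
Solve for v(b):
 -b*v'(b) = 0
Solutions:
 v(b) = C1


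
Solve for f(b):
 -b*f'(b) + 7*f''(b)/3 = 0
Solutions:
 f(b) = C1 + C2*erfi(sqrt(42)*b/14)


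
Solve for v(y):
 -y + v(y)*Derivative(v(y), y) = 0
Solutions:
 v(y) = -sqrt(C1 + y^2)
 v(y) = sqrt(C1 + y^2)


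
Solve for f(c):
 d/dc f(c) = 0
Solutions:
 f(c) = C1


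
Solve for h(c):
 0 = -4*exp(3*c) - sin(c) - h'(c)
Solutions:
 h(c) = C1 - 4*exp(3*c)/3 + cos(c)


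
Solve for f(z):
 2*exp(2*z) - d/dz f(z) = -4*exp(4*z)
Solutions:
 f(z) = C1 + exp(4*z) + exp(2*z)


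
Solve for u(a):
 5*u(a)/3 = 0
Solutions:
 u(a) = 0


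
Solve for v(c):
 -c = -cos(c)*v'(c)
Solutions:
 v(c) = C1 + Integral(c/cos(c), c)


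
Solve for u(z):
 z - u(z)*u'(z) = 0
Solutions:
 u(z) = -sqrt(C1 + z^2)
 u(z) = sqrt(C1 + z^2)


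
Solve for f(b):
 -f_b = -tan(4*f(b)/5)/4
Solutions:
 f(b) = -5*asin(C1*exp(b/5))/4 + 5*pi/4
 f(b) = 5*asin(C1*exp(b/5))/4


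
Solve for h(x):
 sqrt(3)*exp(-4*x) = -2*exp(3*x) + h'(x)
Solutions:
 h(x) = C1 + 2*exp(3*x)/3 - sqrt(3)*exp(-4*x)/4


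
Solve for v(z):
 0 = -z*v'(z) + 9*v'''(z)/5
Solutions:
 v(z) = C1 + Integral(C2*airyai(15^(1/3)*z/3) + C3*airybi(15^(1/3)*z/3), z)


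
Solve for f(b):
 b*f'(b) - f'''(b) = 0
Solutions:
 f(b) = C1 + Integral(C2*airyai(b) + C3*airybi(b), b)


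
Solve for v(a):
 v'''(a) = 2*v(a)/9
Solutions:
 v(a) = C3*exp(6^(1/3)*a/3) + (C1*sin(2^(1/3)*3^(5/6)*a/6) + C2*cos(2^(1/3)*3^(5/6)*a/6))*exp(-6^(1/3)*a/6)


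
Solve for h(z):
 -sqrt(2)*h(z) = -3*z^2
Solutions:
 h(z) = 3*sqrt(2)*z^2/2


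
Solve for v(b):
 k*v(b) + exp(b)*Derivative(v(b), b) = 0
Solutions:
 v(b) = C1*exp(k*exp(-b))


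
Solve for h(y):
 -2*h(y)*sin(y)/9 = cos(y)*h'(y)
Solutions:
 h(y) = C1*cos(y)^(2/9)


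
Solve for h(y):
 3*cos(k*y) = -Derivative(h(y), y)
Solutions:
 h(y) = C1 - 3*sin(k*y)/k


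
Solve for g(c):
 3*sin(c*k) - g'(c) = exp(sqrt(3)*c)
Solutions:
 g(c) = C1 - sqrt(3)*exp(sqrt(3)*c)/3 - 3*cos(c*k)/k


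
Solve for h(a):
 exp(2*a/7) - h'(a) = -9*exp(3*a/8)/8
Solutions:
 h(a) = C1 + 3*exp(3*a/8) + 7*exp(2*a/7)/2


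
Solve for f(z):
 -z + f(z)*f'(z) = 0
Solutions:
 f(z) = -sqrt(C1 + z^2)
 f(z) = sqrt(C1 + z^2)


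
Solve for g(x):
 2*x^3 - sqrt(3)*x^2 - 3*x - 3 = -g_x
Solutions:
 g(x) = C1 - x^4/2 + sqrt(3)*x^3/3 + 3*x^2/2 + 3*x


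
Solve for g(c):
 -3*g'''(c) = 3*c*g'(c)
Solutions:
 g(c) = C1 + Integral(C2*airyai(-c) + C3*airybi(-c), c)


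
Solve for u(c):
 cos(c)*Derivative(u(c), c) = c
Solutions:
 u(c) = C1 + Integral(c/cos(c), c)


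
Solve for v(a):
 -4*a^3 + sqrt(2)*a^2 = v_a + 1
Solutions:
 v(a) = C1 - a^4 + sqrt(2)*a^3/3 - a


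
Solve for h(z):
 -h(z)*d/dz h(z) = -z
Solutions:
 h(z) = -sqrt(C1 + z^2)
 h(z) = sqrt(C1 + z^2)


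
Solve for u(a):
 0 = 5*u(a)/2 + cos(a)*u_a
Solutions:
 u(a) = C1*(sin(a) - 1)^(5/4)/(sin(a) + 1)^(5/4)


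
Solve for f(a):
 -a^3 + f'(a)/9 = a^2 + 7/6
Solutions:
 f(a) = C1 + 9*a^4/4 + 3*a^3 + 21*a/2


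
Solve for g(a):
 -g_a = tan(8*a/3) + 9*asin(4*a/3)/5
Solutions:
 g(a) = C1 - 9*a*asin(4*a/3)/5 - 9*sqrt(9 - 16*a^2)/20 + 3*log(cos(8*a/3))/8


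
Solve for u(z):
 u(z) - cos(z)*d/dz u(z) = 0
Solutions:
 u(z) = C1*sqrt(sin(z) + 1)/sqrt(sin(z) - 1)


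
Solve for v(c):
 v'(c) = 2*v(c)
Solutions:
 v(c) = C1*exp(2*c)


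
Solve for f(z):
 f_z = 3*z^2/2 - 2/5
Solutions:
 f(z) = C1 + z^3/2 - 2*z/5


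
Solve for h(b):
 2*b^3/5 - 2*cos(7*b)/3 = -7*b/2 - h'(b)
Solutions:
 h(b) = C1 - b^4/10 - 7*b^2/4 + 2*sin(7*b)/21


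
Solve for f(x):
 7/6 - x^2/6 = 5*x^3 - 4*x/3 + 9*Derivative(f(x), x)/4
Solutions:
 f(x) = C1 - 5*x^4/9 - 2*x^3/81 + 8*x^2/27 + 14*x/27


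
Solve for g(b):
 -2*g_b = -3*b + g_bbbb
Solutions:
 g(b) = C1 + C4*exp(-2^(1/3)*b) + 3*b^2/4 + (C2*sin(2^(1/3)*sqrt(3)*b/2) + C3*cos(2^(1/3)*sqrt(3)*b/2))*exp(2^(1/3)*b/2)


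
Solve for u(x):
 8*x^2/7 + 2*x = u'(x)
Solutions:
 u(x) = C1 + 8*x^3/21 + x^2


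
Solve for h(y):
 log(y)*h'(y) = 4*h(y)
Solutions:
 h(y) = C1*exp(4*li(y))


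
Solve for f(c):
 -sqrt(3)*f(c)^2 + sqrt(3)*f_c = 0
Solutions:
 f(c) = -1/(C1 + c)


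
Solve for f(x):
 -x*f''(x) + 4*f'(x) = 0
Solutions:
 f(x) = C1 + C2*x^5


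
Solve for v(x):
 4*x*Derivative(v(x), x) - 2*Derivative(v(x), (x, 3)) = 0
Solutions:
 v(x) = C1 + Integral(C2*airyai(2^(1/3)*x) + C3*airybi(2^(1/3)*x), x)


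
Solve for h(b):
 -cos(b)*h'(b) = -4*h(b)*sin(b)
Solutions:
 h(b) = C1/cos(b)^4


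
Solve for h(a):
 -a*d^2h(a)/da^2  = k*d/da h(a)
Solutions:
 h(a) = C1 + a^(1 - re(k))*(C2*sin(log(a)*Abs(im(k))) + C3*cos(log(a)*im(k)))


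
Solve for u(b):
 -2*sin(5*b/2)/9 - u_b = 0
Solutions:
 u(b) = C1 + 4*cos(5*b/2)/45


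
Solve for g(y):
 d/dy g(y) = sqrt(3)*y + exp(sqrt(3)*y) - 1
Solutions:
 g(y) = C1 + sqrt(3)*y^2/2 - y + sqrt(3)*exp(sqrt(3)*y)/3


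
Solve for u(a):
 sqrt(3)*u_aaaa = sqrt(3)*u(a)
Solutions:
 u(a) = C1*exp(-a) + C2*exp(a) + C3*sin(a) + C4*cos(a)


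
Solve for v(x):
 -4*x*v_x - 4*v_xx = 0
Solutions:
 v(x) = C1 + C2*erf(sqrt(2)*x/2)


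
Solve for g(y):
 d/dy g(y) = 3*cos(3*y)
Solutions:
 g(y) = C1 + sin(3*y)


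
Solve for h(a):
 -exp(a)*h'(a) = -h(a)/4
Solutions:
 h(a) = C1*exp(-exp(-a)/4)


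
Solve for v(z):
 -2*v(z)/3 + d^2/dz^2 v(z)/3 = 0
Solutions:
 v(z) = C1*exp(-sqrt(2)*z) + C2*exp(sqrt(2)*z)


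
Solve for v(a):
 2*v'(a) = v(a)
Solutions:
 v(a) = C1*exp(a/2)


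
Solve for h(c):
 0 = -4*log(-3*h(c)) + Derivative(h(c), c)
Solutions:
 -Integral(1/(log(-_y) + log(3)), (_y, h(c)))/4 = C1 - c


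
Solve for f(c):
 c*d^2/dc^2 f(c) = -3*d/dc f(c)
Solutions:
 f(c) = C1 + C2/c^2


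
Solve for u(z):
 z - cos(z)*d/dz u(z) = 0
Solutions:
 u(z) = C1 + Integral(z/cos(z), z)


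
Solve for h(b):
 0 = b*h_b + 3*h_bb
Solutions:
 h(b) = C1 + C2*erf(sqrt(6)*b/6)


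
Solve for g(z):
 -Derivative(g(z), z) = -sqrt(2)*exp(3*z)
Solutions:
 g(z) = C1 + sqrt(2)*exp(3*z)/3


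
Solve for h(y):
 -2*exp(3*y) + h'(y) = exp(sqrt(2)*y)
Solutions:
 h(y) = C1 + 2*exp(3*y)/3 + sqrt(2)*exp(sqrt(2)*y)/2


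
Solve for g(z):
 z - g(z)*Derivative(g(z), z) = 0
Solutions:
 g(z) = -sqrt(C1 + z^2)
 g(z) = sqrt(C1 + z^2)


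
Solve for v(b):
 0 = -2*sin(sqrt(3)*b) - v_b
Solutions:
 v(b) = C1 + 2*sqrt(3)*cos(sqrt(3)*b)/3


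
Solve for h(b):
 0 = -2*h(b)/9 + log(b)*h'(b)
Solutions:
 h(b) = C1*exp(2*li(b)/9)


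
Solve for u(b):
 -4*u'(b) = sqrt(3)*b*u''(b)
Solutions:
 u(b) = C1 + C2*b^(1 - 4*sqrt(3)/3)


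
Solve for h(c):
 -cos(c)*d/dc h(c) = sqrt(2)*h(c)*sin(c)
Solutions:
 h(c) = C1*cos(c)^(sqrt(2))


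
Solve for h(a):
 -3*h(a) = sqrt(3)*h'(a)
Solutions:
 h(a) = C1*exp(-sqrt(3)*a)


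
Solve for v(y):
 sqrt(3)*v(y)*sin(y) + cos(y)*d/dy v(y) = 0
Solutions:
 v(y) = C1*cos(y)^(sqrt(3))


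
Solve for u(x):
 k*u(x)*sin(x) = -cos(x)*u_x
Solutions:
 u(x) = C1*exp(k*log(cos(x)))


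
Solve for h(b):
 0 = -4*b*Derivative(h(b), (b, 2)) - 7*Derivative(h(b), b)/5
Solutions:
 h(b) = C1 + C2*b^(13/20)


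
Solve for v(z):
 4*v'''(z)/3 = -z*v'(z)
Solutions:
 v(z) = C1 + Integral(C2*airyai(-6^(1/3)*z/2) + C3*airybi(-6^(1/3)*z/2), z)


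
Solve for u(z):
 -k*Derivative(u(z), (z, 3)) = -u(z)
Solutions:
 u(z) = C1*exp(z*(1/k)^(1/3)) + C2*exp(z*(-1 + sqrt(3)*I)*(1/k)^(1/3)/2) + C3*exp(-z*(1 + sqrt(3)*I)*(1/k)^(1/3)/2)


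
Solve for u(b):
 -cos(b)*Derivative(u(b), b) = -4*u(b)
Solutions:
 u(b) = C1*(sin(b)^2 + 2*sin(b) + 1)/(sin(b)^2 - 2*sin(b) + 1)


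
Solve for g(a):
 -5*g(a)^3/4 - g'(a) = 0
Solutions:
 g(a) = -sqrt(2)*sqrt(-1/(C1 - 5*a))
 g(a) = sqrt(2)*sqrt(-1/(C1 - 5*a))


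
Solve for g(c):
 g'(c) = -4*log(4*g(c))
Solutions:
 Integral(1/(log(_y) + 2*log(2)), (_y, g(c)))/4 = C1 - c


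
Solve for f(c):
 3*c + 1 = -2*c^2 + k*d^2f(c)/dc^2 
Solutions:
 f(c) = C1 + C2*c + c^4/(6*k) + c^3/(2*k) + c^2/(2*k)


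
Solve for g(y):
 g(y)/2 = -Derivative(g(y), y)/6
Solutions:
 g(y) = C1*exp(-3*y)


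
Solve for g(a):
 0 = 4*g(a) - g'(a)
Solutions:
 g(a) = C1*exp(4*a)


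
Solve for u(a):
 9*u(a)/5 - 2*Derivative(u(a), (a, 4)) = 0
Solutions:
 u(a) = C1*exp(-10^(3/4)*sqrt(3)*a/10) + C2*exp(10^(3/4)*sqrt(3)*a/10) + C3*sin(10^(3/4)*sqrt(3)*a/10) + C4*cos(10^(3/4)*sqrt(3)*a/10)


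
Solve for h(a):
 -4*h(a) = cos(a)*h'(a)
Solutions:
 h(a) = C1*(sin(a)^2 - 2*sin(a) + 1)/(sin(a)^2 + 2*sin(a) + 1)


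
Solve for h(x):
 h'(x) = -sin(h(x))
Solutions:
 h(x) = -acos((-C1 - exp(2*x))/(C1 - exp(2*x))) + 2*pi
 h(x) = acos((-C1 - exp(2*x))/(C1 - exp(2*x)))


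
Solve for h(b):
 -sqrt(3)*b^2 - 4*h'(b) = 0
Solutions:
 h(b) = C1 - sqrt(3)*b^3/12


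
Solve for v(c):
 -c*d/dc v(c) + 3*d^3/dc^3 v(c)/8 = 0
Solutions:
 v(c) = C1 + Integral(C2*airyai(2*3^(2/3)*c/3) + C3*airybi(2*3^(2/3)*c/3), c)


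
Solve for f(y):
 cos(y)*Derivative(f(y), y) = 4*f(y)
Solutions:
 f(y) = C1*(sin(y)^2 + 2*sin(y) + 1)/(sin(y)^2 - 2*sin(y) + 1)


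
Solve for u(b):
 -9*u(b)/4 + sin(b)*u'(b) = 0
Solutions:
 u(b) = C1*(cos(b) - 1)^(9/8)/(cos(b) + 1)^(9/8)


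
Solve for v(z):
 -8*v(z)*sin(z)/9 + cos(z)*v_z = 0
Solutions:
 v(z) = C1/cos(z)^(8/9)


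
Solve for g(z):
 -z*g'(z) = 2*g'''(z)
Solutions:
 g(z) = C1 + Integral(C2*airyai(-2^(2/3)*z/2) + C3*airybi(-2^(2/3)*z/2), z)


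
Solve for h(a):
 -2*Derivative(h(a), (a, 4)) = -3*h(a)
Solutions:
 h(a) = C1*exp(-2^(3/4)*3^(1/4)*a/2) + C2*exp(2^(3/4)*3^(1/4)*a/2) + C3*sin(2^(3/4)*3^(1/4)*a/2) + C4*cos(2^(3/4)*3^(1/4)*a/2)


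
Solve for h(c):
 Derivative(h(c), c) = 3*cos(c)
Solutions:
 h(c) = C1 + 3*sin(c)


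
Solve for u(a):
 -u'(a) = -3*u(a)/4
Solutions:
 u(a) = C1*exp(3*a/4)


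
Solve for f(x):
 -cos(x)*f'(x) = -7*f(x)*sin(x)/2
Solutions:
 f(x) = C1/cos(x)^(7/2)


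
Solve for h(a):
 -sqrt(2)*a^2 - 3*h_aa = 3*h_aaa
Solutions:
 h(a) = C1 + C2*a + C3*exp(-a) - sqrt(2)*a^4/36 + sqrt(2)*a^3/9 - sqrt(2)*a^2/3


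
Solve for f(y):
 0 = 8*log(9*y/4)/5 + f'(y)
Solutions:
 f(y) = C1 - 8*y*log(y)/5 - 16*y*log(3)/5 + 8*y/5 + 16*y*log(2)/5


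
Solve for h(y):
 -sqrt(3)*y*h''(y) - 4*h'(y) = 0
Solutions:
 h(y) = C1 + C2*y^(1 - 4*sqrt(3)/3)


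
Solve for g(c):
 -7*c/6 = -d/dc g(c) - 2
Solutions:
 g(c) = C1 + 7*c^2/12 - 2*c


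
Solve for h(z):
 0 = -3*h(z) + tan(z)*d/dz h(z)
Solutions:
 h(z) = C1*sin(z)^3


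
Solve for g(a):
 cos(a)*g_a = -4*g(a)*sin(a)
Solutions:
 g(a) = C1*cos(a)^4


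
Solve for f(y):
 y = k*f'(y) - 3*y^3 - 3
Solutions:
 f(y) = C1 + 3*y^4/(4*k) + y^2/(2*k) + 3*y/k


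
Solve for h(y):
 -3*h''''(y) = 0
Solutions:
 h(y) = C1 + C2*y + C3*y^2 + C4*y^3


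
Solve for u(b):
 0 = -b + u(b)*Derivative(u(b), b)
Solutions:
 u(b) = -sqrt(C1 + b^2)
 u(b) = sqrt(C1 + b^2)


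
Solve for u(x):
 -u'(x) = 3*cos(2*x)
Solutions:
 u(x) = C1 - 3*sin(2*x)/2


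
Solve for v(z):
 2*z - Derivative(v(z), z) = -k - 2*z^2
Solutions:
 v(z) = C1 + k*z + 2*z^3/3 + z^2


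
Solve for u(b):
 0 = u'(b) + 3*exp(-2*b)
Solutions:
 u(b) = C1 + 3*exp(-2*b)/2


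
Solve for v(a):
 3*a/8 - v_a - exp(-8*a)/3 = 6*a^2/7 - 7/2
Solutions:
 v(a) = C1 - 2*a^3/7 + 3*a^2/16 + 7*a/2 + exp(-8*a)/24


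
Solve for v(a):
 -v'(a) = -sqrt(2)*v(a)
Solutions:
 v(a) = C1*exp(sqrt(2)*a)


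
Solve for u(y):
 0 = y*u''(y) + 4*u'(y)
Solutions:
 u(y) = C1 + C2/y^3


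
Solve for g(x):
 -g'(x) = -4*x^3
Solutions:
 g(x) = C1 + x^4


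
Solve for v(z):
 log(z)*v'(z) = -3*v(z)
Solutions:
 v(z) = C1*exp(-3*li(z))


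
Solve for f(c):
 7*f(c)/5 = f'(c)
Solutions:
 f(c) = C1*exp(7*c/5)


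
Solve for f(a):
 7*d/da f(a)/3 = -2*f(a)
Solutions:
 f(a) = C1*exp(-6*a/7)


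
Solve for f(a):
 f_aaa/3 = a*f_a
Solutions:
 f(a) = C1 + Integral(C2*airyai(3^(1/3)*a) + C3*airybi(3^(1/3)*a), a)


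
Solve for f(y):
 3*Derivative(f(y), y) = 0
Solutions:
 f(y) = C1


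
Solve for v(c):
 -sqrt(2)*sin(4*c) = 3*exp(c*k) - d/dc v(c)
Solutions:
 v(c) = C1 - sqrt(2)*cos(4*c)/4 + 3*exp(c*k)/k


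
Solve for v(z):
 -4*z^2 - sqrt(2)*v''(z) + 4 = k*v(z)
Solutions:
 v(z) = C1*exp(-2^(3/4)*z*sqrt(-k)/2) + C2*exp(2^(3/4)*z*sqrt(-k)/2) - 4*z^2/k + 4/k + 8*sqrt(2)/k^2


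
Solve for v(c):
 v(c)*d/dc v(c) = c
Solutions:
 v(c) = -sqrt(C1 + c^2)
 v(c) = sqrt(C1 + c^2)


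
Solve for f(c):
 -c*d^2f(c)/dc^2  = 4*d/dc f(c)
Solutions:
 f(c) = C1 + C2/c^3


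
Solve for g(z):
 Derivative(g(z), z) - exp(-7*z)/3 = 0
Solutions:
 g(z) = C1 - exp(-7*z)/21


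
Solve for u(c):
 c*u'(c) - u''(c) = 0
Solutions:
 u(c) = C1 + C2*erfi(sqrt(2)*c/2)


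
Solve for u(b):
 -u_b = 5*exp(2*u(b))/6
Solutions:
 u(b) = log(-1/(C1 - 5*b))/2 + log(3)/2
 u(b) = log(-sqrt(1/(C1 + 5*b))) + log(3)/2


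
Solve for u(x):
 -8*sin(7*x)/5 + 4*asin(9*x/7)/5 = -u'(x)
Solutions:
 u(x) = C1 - 4*x*asin(9*x/7)/5 - 4*sqrt(49 - 81*x^2)/45 - 8*cos(7*x)/35


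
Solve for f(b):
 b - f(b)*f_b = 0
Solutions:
 f(b) = -sqrt(C1 + b^2)
 f(b) = sqrt(C1 + b^2)


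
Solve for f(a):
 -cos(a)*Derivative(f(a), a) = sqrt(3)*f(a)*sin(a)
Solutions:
 f(a) = C1*cos(a)^(sqrt(3))


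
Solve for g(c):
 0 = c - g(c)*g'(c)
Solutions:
 g(c) = -sqrt(C1 + c^2)
 g(c) = sqrt(C1 + c^2)


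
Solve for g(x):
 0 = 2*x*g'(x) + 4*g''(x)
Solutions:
 g(x) = C1 + C2*erf(x/2)


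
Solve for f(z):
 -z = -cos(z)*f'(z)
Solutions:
 f(z) = C1 + Integral(z/cos(z), z)


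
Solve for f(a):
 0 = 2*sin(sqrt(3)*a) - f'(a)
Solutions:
 f(a) = C1 - 2*sqrt(3)*cos(sqrt(3)*a)/3


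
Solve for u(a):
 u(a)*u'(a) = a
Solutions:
 u(a) = -sqrt(C1 + a^2)
 u(a) = sqrt(C1 + a^2)


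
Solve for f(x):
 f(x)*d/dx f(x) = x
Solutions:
 f(x) = -sqrt(C1 + x^2)
 f(x) = sqrt(C1 + x^2)


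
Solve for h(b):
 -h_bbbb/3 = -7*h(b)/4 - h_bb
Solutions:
 h(b) = C1*exp(-sqrt(2)*b*sqrt(3 + sqrt(30))/2) + C2*exp(sqrt(2)*b*sqrt(3 + sqrt(30))/2) + C3*sin(sqrt(2)*b*sqrt(-3 + sqrt(30))/2) + C4*cos(sqrt(2)*b*sqrt(-3 + sqrt(30))/2)


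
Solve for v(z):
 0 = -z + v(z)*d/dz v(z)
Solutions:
 v(z) = -sqrt(C1 + z^2)
 v(z) = sqrt(C1 + z^2)


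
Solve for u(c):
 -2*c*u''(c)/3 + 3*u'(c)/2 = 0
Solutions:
 u(c) = C1 + C2*c^(13/4)


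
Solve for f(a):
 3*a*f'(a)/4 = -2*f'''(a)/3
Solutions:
 f(a) = C1 + Integral(C2*airyai(-3^(2/3)*a/2) + C3*airybi(-3^(2/3)*a/2), a)


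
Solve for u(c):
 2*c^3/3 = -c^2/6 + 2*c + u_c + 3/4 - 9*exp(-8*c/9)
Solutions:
 u(c) = C1 + c^4/6 + c^3/18 - c^2 - 3*c/4 - 81*exp(-8*c/9)/8


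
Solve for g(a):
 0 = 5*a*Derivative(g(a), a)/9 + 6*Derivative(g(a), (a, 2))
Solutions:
 g(a) = C1 + C2*erf(sqrt(15)*a/18)


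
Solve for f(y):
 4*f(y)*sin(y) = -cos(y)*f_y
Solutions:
 f(y) = C1*cos(y)^4


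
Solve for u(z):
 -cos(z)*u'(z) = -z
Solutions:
 u(z) = C1 + Integral(z/cos(z), z)


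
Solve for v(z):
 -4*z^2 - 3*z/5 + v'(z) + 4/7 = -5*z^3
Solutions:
 v(z) = C1 - 5*z^4/4 + 4*z^3/3 + 3*z^2/10 - 4*z/7


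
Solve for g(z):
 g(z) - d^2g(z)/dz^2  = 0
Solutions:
 g(z) = C1*exp(-z) + C2*exp(z)


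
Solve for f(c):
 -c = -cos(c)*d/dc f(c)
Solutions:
 f(c) = C1 + Integral(c/cos(c), c)


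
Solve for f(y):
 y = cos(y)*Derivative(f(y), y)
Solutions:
 f(y) = C1 + Integral(y/cos(y), y)


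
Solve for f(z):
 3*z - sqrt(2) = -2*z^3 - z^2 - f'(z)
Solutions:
 f(z) = C1 - z^4/2 - z^3/3 - 3*z^2/2 + sqrt(2)*z


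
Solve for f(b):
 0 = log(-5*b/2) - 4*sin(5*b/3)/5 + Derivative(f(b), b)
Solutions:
 f(b) = C1 - b*log(-b) - b*log(5) + b*log(2) + b - 12*cos(5*b/3)/25


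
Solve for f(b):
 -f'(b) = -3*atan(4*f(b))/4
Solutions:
 Integral(1/atan(4*_y), (_y, f(b))) = C1 + 3*b/4


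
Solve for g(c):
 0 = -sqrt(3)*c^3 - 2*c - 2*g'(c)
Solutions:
 g(c) = C1 - sqrt(3)*c^4/8 - c^2/2


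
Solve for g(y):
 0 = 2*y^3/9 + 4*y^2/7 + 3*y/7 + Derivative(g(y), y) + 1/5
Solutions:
 g(y) = C1 - y^4/18 - 4*y^3/21 - 3*y^2/14 - y/5


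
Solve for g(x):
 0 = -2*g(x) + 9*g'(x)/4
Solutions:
 g(x) = C1*exp(8*x/9)


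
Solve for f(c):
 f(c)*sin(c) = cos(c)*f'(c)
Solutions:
 f(c) = C1/cos(c)


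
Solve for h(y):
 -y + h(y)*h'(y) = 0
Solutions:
 h(y) = -sqrt(C1 + y^2)
 h(y) = sqrt(C1 + y^2)


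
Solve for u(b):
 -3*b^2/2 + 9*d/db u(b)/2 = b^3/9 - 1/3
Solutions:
 u(b) = C1 + b^4/162 + b^3/9 - 2*b/27


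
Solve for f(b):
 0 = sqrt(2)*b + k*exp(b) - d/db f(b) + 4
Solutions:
 f(b) = C1 + sqrt(2)*b^2/2 + 4*b + k*exp(b)


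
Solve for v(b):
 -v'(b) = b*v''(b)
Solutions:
 v(b) = C1 + C2*log(b)


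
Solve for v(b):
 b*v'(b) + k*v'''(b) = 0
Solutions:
 v(b) = C1 + Integral(C2*airyai(b*(-1/k)^(1/3)) + C3*airybi(b*(-1/k)^(1/3)), b)


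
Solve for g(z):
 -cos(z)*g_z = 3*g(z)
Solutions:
 g(z) = C1*(sin(z) - 1)^(3/2)/(sin(z) + 1)^(3/2)


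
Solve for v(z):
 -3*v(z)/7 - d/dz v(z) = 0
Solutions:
 v(z) = C1*exp(-3*z/7)


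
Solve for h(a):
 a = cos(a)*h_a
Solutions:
 h(a) = C1 + Integral(a/cos(a), a)


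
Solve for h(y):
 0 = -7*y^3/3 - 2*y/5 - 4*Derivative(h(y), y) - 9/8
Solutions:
 h(y) = C1 - 7*y^4/48 - y^2/20 - 9*y/32


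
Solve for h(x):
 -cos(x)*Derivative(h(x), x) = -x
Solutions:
 h(x) = C1 + Integral(x/cos(x), x)


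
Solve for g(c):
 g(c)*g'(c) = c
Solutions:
 g(c) = -sqrt(C1 + c^2)
 g(c) = sqrt(C1 + c^2)


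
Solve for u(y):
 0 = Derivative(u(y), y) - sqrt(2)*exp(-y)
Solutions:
 u(y) = C1 - sqrt(2)*exp(-y)


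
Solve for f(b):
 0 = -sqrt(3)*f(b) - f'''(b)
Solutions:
 f(b) = C3*exp(-3^(1/6)*b) + (C1*sin(3^(2/3)*b/2) + C2*cos(3^(2/3)*b/2))*exp(3^(1/6)*b/2)


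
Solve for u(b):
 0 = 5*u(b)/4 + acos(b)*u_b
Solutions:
 u(b) = C1*exp(-5*Integral(1/acos(b), b)/4)


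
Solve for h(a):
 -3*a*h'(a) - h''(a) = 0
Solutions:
 h(a) = C1 + C2*erf(sqrt(6)*a/2)


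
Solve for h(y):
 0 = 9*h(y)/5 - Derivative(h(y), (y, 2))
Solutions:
 h(y) = C1*exp(-3*sqrt(5)*y/5) + C2*exp(3*sqrt(5)*y/5)


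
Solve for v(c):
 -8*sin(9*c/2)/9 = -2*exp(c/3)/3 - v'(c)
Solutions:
 v(c) = C1 - 2*exp(c/3) - 16*cos(9*c/2)/81


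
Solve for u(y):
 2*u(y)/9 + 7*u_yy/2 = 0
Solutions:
 u(y) = C1*sin(2*sqrt(7)*y/21) + C2*cos(2*sqrt(7)*y/21)


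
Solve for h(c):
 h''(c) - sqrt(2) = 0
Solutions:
 h(c) = C1 + C2*c + sqrt(2)*c^2/2


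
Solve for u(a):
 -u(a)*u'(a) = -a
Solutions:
 u(a) = -sqrt(C1 + a^2)
 u(a) = sqrt(C1 + a^2)


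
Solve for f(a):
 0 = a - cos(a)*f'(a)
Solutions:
 f(a) = C1 + Integral(a/cos(a), a)


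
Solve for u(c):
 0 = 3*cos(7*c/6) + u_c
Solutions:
 u(c) = C1 - 18*sin(7*c/6)/7


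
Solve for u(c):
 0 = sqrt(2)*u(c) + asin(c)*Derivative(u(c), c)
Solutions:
 u(c) = C1*exp(-sqrt(2)*Integral(1/asin(c), c))


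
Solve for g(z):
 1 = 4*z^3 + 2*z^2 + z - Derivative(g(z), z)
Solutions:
 g(z) = C1 + z^4 + 2*z^3/3 + z^2/2 - z


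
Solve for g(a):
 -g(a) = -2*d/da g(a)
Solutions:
 g(a) = C1*exp(a/2)


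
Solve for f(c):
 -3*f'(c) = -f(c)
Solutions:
 f(c) = C1*exp(c/3)


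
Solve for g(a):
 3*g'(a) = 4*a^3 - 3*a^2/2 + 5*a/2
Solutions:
 g(a) = C1 + a^4/3 - a^3/6 + 5*a^2/12


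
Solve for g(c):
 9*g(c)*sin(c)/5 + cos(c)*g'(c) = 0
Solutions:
 g(c) = C1*cos(c)^(9/5)


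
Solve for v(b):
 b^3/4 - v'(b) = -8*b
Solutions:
 v(b) = C1 + b^4/16 + 4*b^2


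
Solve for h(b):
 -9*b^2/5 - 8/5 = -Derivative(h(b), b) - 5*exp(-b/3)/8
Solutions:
 h(b) = C1 + 3*b^3/5 + 8*b/5 + 15*exp(-b/3)/8


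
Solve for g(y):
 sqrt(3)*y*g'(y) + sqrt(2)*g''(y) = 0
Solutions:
 g(y) = C1 + C2*erf(6^(1/4)*y/2)


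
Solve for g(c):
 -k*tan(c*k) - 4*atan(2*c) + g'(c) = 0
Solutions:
 g(c) = C1 + 4*c*atan(2*c) + k*Piecewise((-log(cos(c*k))/k, Ne(k, 0)), (0, True)) - log(4*c^2 + 1)


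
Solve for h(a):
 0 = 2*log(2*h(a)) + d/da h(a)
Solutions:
 Integral(1/(log(_y) + log(2)), (_y, h(a)))/2 = C1 - a


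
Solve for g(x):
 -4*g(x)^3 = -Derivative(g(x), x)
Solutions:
 g(x) = -sqrt(2)*sqrt(-1/(C1 + 4*x))/2
 g(x) = sqrt(2)*sqrt(-1/(C1 + 4*x))/2


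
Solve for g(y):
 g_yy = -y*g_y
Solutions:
 g(y) = C1 + C2*erf(sqrt(2)*y/2)


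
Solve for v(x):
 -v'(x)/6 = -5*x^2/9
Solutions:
 v(x) = C1 + 10*x^3/9


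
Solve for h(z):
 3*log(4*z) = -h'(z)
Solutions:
 h(z) = C1 - 3*z*log(z) - z*log(64) + 3*z


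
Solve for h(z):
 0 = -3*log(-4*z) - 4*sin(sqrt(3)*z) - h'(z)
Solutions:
 h(z) = C1 - 3*z*log(-z) - 6*z*log(2) + 3*z + 4*sqrt(3)*cos(sqrt(3)*z)/3


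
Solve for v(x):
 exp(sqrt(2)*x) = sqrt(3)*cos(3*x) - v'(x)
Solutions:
 v(x) = C1 - sqrt(2)*exp(sqrt(2)*x)/2 + sqrt(3)*sin(3*x)/3


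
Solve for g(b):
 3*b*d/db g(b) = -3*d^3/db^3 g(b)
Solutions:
 g(b) = C1 + Integral(C2*airyai(-b) + C3*airybi(-b), b)


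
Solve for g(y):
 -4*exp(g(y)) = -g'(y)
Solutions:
 g(y) = log(-1/(C1 + 4*y))


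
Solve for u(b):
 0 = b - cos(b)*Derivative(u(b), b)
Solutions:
 u(b) = C1 + Integral(b/cos(b), b)


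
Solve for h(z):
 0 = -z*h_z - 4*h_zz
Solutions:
 h(z) = C1 + C2*erf(sqrt(2)*z/4)


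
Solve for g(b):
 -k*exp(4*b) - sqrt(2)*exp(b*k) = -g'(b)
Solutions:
 g(b) = C1 + k*exp(4*b)/4 + sqrt(2)*exp(b*k)/k


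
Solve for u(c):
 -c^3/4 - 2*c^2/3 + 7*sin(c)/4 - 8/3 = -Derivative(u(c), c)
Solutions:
 u(c) = C1 + c^4/16 + 2*c^3/9 + 8*c/3 + 7*cos(c)/4


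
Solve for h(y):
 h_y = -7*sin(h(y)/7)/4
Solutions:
 7*y/4 + 7*log(cos(h(y)/7) - 1)/2 - 7*log(cos(h(y)/7) + 1)/2 = C1


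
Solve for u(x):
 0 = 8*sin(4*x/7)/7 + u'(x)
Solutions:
 u(x) = C1 + 2*cos(4*x/7)


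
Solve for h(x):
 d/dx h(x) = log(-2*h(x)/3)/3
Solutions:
 -3*Integral(1/(log(-_y) - log(3) + log(2)), (_y, h(x))) = C1 - x


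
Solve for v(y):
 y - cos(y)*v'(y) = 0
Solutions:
 v(y) = C1 + Integral(y/cos(y), y)


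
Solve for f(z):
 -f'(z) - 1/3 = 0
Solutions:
 f(z) = C1 - z/3


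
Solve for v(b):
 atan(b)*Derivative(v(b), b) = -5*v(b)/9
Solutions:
 v(b) = C1*exp(-5*Integral(1/atan(b), b)/9)


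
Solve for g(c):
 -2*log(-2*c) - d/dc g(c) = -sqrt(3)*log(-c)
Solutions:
 g(c) = C1 + c*(-2 + sqrt(3))*log(-c) + c*(-sqrt(3) - 2*log(2) + 2)


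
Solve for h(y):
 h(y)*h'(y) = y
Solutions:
 h(y) = -sqrt(C1 + y^2)
 h(y) = sqrt(C1 + y^2)


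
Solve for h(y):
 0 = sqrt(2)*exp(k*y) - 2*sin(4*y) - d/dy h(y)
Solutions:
 h(y) = C1 + cos(4*y)/2 + sqrt(2)*exp(k*y)/k


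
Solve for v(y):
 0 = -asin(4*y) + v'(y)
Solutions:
 v(y) = C1 + y*asin(4*y) + sqrt(1 - 16*y^2)/4


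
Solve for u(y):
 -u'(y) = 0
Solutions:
 u(y) = C1


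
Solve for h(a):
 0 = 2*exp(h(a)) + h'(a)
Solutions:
 h(a) = log(1/(C1 + 2*a))


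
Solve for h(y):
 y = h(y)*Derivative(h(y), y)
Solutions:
 h(y) = -sqrt(C1 + y^2)
 h(y) = sqrt(C1 + y^2)


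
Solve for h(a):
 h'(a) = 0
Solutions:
 h(a) = C1


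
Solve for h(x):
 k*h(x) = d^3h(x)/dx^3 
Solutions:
 h(x) = C1*exp(k^(1/3)*x) + C2*exp(k^(1/3)*x*(-1 + sqrt(3)*I)/2) + C3*exp(-k^(1/3)*x*(1 + sqrt(3)*I)/2)


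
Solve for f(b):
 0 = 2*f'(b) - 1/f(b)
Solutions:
 f(b) = -sqrt(C1 + b)
 f(b) = sqrt(C1 + b)


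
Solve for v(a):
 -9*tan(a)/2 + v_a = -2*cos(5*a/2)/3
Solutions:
 v(a) = C1 - 9*log(cos(a))/2 - 4*sin(5*a/2)/15


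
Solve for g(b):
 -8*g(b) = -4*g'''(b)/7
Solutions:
 g(b) = C3*exp(14^(1/3)*b) + (C1*sin(14^(1/3)*sqrt(3)*b/2) + C2*cos(14^(1/3)*sqrt(3)*b/2))*exp(-14^(1/3)*b/2)


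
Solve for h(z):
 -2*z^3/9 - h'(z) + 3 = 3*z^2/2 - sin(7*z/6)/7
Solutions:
 h(z) = C1 - z^4/18 - z^3/2 + 3*z - 6*cos(7*z/6)/49


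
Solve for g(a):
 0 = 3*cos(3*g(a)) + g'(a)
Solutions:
 g(a) = -asin((C1 + exp(18*a))/(C1 - exp(18*a)))/3 + pi/3
 g(a) = asin((C1 + exp(18*a))/(C1 - exp(18*a)))/3


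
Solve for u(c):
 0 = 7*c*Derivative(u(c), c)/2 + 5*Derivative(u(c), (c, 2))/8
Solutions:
 u(c) = C1 + C2*erf(sqrt(70)*c/5)


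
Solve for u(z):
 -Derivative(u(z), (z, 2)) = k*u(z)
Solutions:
 u(z) = C1*exp(-z*sqrt(-k)) + C2*exp(z*sqrt(-k))


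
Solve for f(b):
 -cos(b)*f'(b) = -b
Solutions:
 f(b) = C1 + Integral(b/cos(b), b)


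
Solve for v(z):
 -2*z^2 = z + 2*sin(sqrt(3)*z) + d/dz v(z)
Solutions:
 v(z) = C1 - 2*z^3/3 - z^2/2 + 2*sqrt(3)*cos(sqrt(3)*z)/3


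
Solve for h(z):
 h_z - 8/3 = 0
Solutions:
 h(z) = C1 + 8*z/3


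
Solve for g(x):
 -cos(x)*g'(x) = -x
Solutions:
 g(x) = C1 + Integral(x/cos(x), x)


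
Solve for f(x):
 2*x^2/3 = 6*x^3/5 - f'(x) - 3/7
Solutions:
 f(x) = C1 + 3*x^4/10 - 2*x^3/9 - 3*x/7


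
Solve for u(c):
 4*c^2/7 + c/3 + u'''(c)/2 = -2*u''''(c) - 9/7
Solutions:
 u(c) = C1 + C2*c + C3*c^2 + C4*exp(-c/4) - 2*c^5/105 + 89*c^4/252 - 383*c^3/63


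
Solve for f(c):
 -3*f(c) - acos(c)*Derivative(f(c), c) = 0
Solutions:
 f(c) = C1*exp(-3*Integral(1/acos(c), c))


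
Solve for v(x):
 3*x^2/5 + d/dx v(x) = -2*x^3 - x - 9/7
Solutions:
 v(x) = C1 - x^4/2 - x^3/5 - x^2/2 - 9*x/7


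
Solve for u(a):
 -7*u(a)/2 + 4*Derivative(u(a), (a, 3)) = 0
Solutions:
 u(a) = C3*exp(7^(1/3)*a/2) + (C1*sin(sqrt(3)*7^(1/3)*a/4) + C2*cos(sqrt(3)*7^(1/3)*a/4))*exp(-7^(1/3)*a/4)


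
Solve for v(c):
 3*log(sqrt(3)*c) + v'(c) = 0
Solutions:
 v(c) = C1 - 3*c*log(c) - 3*c*log(3)/2 + 3*c


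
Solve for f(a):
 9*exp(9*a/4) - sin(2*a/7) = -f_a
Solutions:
 f(a) = C1 - 4*exp(9*a/4) - 7*cos(2*a/7)/2


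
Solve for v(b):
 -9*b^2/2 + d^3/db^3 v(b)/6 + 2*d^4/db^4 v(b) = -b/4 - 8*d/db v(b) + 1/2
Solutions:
 v(b) = C1 + C2*exp(b*(-2 + (432*sqrt(46657) + 93313)^(-1/3) + (432*sqrt(46657) + 93313)^(1/3))/72)*sin(sqrt(3)*b*(-(432*sqrt(46657) + 93313)^(1/3) + (432*sqrt(46657) + 93313)^(-1/3))/72) + C3*exp(b*(-2 + (432*sqrt(46657) + 93313)^(-1/3) + (432*sqrt(46657) + 93313)^(1/3))/72)*cos(sqrt(3)*b*(-(432*sqrt(46657) + 93313)^(1/3) + (432*sqrt(46657) + 93313)^(-1/3))/72) + C4*exp(-b*((432*sqrt(46657) + 93313)^(-1/3) + 1 + (432*sqrt(46657) + 93313)^(1/3))/36) + 3*b^3/16 - b^2/64 + 5*b/128


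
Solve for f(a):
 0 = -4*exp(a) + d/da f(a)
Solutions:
 f(a) = C1 + 4*exp(a)


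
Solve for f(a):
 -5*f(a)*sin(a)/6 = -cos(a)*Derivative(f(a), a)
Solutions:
 f(a) = C1/cos(a)^(5/6)


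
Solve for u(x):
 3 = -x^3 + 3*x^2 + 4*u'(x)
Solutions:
 u(x) = C1 + x^4/16 - x^3/4 + 3*x/4


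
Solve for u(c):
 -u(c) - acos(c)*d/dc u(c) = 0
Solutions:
 u(c) = C1*exp(-Integral(1/acos(c), c))


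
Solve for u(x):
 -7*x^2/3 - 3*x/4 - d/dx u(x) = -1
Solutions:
 u(x) = C1 - 7*x^3/9 - 3*x^2/8 + x


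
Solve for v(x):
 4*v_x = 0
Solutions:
 v(x) = C1


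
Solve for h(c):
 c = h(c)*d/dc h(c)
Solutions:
 h(c) = -sqrt(C1 + c^2)
 h(c) = sqrt(C1 + c^2)


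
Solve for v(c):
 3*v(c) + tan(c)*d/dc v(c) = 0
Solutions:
 v(c) = C1/sin(c)^3


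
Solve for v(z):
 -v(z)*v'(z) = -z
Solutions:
 v(z) = -sqrt(C1 + z^2)
 v(z) = sqrt(C1 + z^2)


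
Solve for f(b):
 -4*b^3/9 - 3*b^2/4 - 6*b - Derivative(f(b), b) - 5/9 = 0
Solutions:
 f(b) = C1 - b^4/9 - b^3/4 - 3*b^2 - 5*b/9


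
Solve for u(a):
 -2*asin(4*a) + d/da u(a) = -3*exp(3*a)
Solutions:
 u(a) = C1 + 2*a*asin(4*a) + sqrt(1 - 16*a^2)/2 - exp(3*a)


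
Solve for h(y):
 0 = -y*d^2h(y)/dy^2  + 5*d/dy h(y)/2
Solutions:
 h(y) = C1 + C2*y^(7/2)


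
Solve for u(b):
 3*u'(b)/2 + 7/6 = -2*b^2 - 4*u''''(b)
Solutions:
 u(b) = C1 + C4*exp(-3^(1/3)*b/2) - 4*b^3/9 - 7*b/9 + (C2*sin(3^(5/6)*b/4) + C3*cos(3^(5/6)*b/4))*exp(3^(1/3)*b/4)


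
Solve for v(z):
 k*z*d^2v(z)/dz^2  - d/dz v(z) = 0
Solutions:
 v(z) = C1 + z^(((re(k) + 1)*re(k) + im(k)^2)/(re(k)^2 + im(k)^2))*(C2*sin(log(z)*Abs(im(k))/(re(k)^2 + im(k)^2)) + C3*cos(log(z)*im(k)/(re(k)^2 + im(k)^2)))


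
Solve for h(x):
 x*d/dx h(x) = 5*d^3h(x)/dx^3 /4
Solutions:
 h(x) = C1 + Integral(C2*airyai(10^(2/3)*x/5) + C3*airybi(10^(2/3)*x/5), x)


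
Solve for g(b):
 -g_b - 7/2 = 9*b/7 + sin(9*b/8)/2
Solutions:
 g(b) = C1 - 9*b^2/14 - 7*b/2 + 4*cos(9*b/8)/9


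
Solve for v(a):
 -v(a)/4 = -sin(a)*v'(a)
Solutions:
 v(a) = C1*(cos(a) - 1)^(1/8)/(cos(a) + 1)^(1/8)


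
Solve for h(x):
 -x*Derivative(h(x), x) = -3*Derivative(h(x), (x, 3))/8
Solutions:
 h(x) = C1 + Integral(C2*airyai(2*3^(2/3)*x/3) + C3*airybi(2*3^(2/3)*x/3), x)


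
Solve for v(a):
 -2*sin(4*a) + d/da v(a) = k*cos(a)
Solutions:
 v(a) = C1 + k*sin(a) - cos(4*a)/2


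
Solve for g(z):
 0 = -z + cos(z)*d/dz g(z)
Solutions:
 g(z) = C1 + Integral(z/cos(z), z)


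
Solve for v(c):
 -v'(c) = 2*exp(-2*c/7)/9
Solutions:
 v(c) = C1 + 7*exp(-2*c/7)/9


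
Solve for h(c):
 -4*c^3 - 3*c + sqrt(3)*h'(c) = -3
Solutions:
 h(c) = C1 + sqrt(3)*c^4/3 + sqrt(3)*c^2/2 - sqrt(3)*c


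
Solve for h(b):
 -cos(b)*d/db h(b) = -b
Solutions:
 h(b) = C1 + Integral(b/cos(b), b)


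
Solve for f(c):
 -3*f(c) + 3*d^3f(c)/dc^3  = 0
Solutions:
 f(c) = C3*exp(c) + (C1*sin(sqrt(3)*c/2) + C2*cos(sqrt(3)*c/2))*exp(-c/2)


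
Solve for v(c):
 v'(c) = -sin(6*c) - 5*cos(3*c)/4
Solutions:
 v(c) = C1 - 5*sin(3*c)/12 + cos(6*c)/6


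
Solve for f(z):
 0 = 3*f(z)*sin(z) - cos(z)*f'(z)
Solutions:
 f(z) = C1/cos(z)^3


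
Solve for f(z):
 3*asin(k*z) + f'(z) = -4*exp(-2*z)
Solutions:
 f(z) = C1 - Piecewise((3*z*asin(k*z) - 2*exp(-2*z) + 3*sqrt(-k^2*z^2 + 1)/k, Ne(k, 0)), (-2*exp(-2*z), True))


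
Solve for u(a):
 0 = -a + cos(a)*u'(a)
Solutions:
 u(a) = C1 + Integral(a/cos(a), a)


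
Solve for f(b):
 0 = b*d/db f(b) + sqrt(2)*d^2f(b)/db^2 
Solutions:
 f(b) = C1 + C2*erf(2^(1/4)*b/2)


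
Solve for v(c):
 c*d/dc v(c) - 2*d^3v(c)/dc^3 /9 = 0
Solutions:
 v(c) = C1 + Integral(C2*airyai(6^(2/3)*c/2) + C3*airybi(6^(2/3)*c/2), c)


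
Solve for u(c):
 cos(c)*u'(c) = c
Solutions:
 u(c) = C1 + Integral(c/cos(c), c)


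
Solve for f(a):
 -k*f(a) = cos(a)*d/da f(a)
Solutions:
 f(a) = C1*exp(k*(log(sin(a) - 1) - log(sin(a) + 1))/2)


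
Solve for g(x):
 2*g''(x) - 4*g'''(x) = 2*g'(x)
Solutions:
 g(x) = C1 + (C2*sin(sqrt(7)*x/4) + C3*cos(sqrt(7)*x/4))*exp(x/4)


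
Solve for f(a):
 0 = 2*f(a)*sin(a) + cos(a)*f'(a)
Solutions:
 f(a) = C1*cos(a)^2


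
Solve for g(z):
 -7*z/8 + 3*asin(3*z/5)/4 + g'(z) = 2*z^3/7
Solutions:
 g(z) = C1 + z^4/14 + 7*z^2/16 - 3*z*asin(3*z/5)/4 - sqrt(25 - 9*z^2)/4


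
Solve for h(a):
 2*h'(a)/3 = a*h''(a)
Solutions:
 h(a) = C1 + C2*a^(5/3)


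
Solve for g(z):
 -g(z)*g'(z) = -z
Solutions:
 g(z) = -sqrt(C1 + z^2)
 g(z) = sqrt(C1 + z^2)


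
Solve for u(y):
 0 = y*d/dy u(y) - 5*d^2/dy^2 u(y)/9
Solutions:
 u(y) = C1 + C2*erfi(3*sqrt(10)*y/10)


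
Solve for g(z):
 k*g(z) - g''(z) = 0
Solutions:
 g(z) = C1*exp(-sqrt(k)*z) + C2*exp(sqrt(k)*z)


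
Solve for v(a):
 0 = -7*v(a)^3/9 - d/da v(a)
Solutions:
 v(a) = -3*sqrt(2)*sqrt(-1/(C1 - 7*a))/2
 v(a) = 3*sqrt(2)*sqrt(-1/(C1 - 7*a))/2


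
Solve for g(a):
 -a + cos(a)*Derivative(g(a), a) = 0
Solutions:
 g(a) = C1 + Integral(a/cos(a), a)


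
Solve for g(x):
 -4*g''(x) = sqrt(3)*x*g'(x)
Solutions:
 g(x) = C1 + C2*erf(sqrt(2)*3^(1/4)*x/4)


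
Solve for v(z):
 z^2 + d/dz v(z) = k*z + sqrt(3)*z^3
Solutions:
 v(z) = C1 + k*z^2/2 + sqrt(3)*z^4/4 - z^3/3


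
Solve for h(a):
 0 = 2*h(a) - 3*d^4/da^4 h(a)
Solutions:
 h(a) = C1*exp(-2^(1/4)*3^(3/4)*a/3) + C2*exp(2^(1/4)*3^(3/4)*a/3) + C3*sin(2^(1/4)*3^(3/4)*a/3) + C4*cos(2^(1/4)*3^(3/4)*a/3)


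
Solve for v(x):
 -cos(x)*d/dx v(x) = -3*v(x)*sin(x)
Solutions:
 v(x) = C1/cos(x)^3


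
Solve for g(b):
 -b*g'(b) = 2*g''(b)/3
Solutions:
 g(b) = C1 + C2*erf(sqrt(3)*b/2)


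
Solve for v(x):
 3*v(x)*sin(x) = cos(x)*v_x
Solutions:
 v(x) = C1/cos(x)^3


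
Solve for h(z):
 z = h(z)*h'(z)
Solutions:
 h(z) = -sqrt(C1 + z^2)
 h(z) = sqrt(C1 + z^2)


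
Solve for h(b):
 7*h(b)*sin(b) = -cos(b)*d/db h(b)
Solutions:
 h(b) = C1*cos(b)^7


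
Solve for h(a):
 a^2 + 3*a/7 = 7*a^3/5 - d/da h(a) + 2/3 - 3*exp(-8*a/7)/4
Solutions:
 h(a) = C1 + 7*a^4/20 - a^3/3 - 3*a^2/14 + 2*a/3 + 21*exp(-8*a/7)/32


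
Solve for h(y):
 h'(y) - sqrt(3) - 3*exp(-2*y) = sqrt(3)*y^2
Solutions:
 h(y) = C1 + sqrt(3)*y^3/3 + sqrt(3)*y - 3*exp(-2*y)/2


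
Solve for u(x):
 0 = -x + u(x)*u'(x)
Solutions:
 u(x) = -sqrt(C1 + x^2)
 u(x) = sqrt(C1 + x^2)


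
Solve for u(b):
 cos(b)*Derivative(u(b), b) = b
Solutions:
 u(b) = C1 + Integral(b/cos(b), b)


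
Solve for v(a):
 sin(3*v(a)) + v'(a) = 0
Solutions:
 v(a) = -acos((-C1 - exp(6*a))/(C1 - exp(6*a)))/3 + 2*pi/3
 v(a) = acos((-C1 - exp(6*a))/(C1 - exp(6*a)))/3


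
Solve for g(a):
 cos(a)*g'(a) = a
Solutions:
 g(a) = C1 + Integral(a/cos(a), a)


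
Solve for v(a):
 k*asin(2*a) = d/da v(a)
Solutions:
 v(a) = C1 + k*(a*asin(2*a) + sqrt(1 - 4*a^2)/2)


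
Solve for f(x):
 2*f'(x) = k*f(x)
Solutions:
 f(x) = C1*exp(k*x/2)


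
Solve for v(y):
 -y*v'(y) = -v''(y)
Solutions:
 v(y) = C1 + C2*erfi(sqrt(2)*y/2)


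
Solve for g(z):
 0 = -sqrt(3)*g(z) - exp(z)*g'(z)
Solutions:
 g(z) = C1*exp(sqrt(3)*exp(-z))


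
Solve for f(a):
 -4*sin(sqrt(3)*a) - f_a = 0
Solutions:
 f(a) = C1 + 4*sqrt(3)*cos(sqrt(3)*a)/3


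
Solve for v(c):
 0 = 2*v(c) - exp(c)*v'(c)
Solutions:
 v(c) = C1*exp(-2*exp(-c))


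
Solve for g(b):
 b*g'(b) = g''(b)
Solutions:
 g(b) = C1 + C2*erfi(sqrt(2)*b/2)


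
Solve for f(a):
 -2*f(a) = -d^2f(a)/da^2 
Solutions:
 f(a) = C1*exp(-sqrt(2)*a) + C2*exp(sqrt(2)*a)


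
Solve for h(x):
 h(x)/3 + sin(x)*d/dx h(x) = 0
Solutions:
 h(x) = C1*(cos(x) + 1)^(1/6)/(cos(x) - 1)^(1/6)


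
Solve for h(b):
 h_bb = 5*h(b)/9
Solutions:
 h(b) = C1*exp(-sqrt(5)*b/3) + C2*exp(sqrt(5)*b/3)


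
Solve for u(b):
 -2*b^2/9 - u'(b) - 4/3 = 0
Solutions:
 u(b) = C1 - 2*b^3/27 - 4*b/3


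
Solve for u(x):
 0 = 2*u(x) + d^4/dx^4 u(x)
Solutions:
 u(x) = (C1*sin(2^(3/4)*x/2) + C2*cos(2^(3/4)*x/2))*exp(-2^(3/4)*x/2) + (C3*sin(2^(3/4)*x/2) + C4*cos(2^(3/4)*x/2))*exp(2^(3/4)*x/2)
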